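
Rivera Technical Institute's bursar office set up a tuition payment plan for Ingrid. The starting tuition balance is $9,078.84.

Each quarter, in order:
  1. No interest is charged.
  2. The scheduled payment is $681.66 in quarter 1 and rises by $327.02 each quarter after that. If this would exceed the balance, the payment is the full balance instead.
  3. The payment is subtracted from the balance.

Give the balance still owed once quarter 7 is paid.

$0.00

Quarter 1: $9,078.84 − $681.66 → $8,397.18
Quarter 2: $8,397.18 − $1,008.68 → $7,388.50
Quarter 3: $7,388.50 − $1,335.70 → $6,052.80
Quarter 4: $6,052.80 − $1,662.72 → $4,390.08
Quarter 5: $4,390.08 − $1,989.74 → $2,400.34
Quarter 6: $2,400.34 − $2,316.76 → $83.58
Quarter 7: $83.58 − $83.58 → $0.00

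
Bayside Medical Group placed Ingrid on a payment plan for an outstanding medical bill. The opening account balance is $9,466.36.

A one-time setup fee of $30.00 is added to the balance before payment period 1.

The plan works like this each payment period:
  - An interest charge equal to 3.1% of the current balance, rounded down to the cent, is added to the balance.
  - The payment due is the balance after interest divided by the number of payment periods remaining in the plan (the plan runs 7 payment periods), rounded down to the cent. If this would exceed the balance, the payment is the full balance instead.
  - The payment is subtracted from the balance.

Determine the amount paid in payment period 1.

$1,398.67

Payment period 1: opening $9,496.36; interest $294.38 → $9,790.74; payment $1,398.67; balance $8,392.07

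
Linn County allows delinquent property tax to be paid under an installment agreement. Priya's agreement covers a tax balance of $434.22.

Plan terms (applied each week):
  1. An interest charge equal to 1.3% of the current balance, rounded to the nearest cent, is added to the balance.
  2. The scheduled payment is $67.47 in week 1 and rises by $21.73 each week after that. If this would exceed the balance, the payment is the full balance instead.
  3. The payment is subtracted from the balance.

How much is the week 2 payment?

Week 1: opening $434.22; interest $5.64 → $439.86; payment $67.47; balance $372.39
Week 2: opening $372.39; interest $4.84 → $377.23; payment $89.20; balance $288.03

$89.20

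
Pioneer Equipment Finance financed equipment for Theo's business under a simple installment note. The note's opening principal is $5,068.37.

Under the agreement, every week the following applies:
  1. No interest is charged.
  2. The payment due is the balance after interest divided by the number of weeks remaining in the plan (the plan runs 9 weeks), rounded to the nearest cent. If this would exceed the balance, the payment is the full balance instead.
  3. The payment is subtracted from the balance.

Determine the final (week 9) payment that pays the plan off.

$563.15

Week 1: $5,068.37 − $563.15 → $4,505.22
Week 2: $4,505.22 − $563.15 → $3,942.07
Week 3: $3,942.07 − $563.15 → $3,378.92
Week 4: $3,378.92 − $563.15 → $2,815.77
Week 5: $2,815.77 − $563.15 → $2,252.62
Week 6: $2,252.62 − $563.16 → $1,689.46
Week 7: $1,689.46 − $563.15 → $1,126.31
Week 8: $1,126.31 − $563.16 → $563.15
Week 9: $563.15 − $563.15 → $0.00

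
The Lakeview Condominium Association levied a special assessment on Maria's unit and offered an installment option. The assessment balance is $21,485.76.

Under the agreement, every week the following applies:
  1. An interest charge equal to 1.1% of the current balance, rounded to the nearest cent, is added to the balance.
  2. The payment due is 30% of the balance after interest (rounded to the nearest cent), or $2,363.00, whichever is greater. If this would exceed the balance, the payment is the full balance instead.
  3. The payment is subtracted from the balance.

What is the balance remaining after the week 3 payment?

$7,615.50

Week 1: $21,485.76 +$236.34 interest = $21,722.10; pay $6,516.63 → $15,205.47
Week 2: $15,205.47 +$167.26 interest = $15,372.73; pay $4,611.82 → $10,760.91
Week 3: $10,760.91 +$118.37 interest = $10,879.28; pay $3,263.78 → $7,615.50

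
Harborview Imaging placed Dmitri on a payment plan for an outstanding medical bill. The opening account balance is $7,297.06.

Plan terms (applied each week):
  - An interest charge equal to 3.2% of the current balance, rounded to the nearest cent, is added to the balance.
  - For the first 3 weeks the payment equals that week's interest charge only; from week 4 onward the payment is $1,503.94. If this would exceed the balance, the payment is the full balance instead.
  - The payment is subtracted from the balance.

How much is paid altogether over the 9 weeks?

Week 1: opening $7,297.06; interest $233.51 → $7,530.57; payment $233.51; balance $7,297.06
Week 2: opening $7,297.06; interest $233.51 → $7,530.57; payment $233.51; balance $7,297.06
Week 3: opening $7,297.06; interest $233.51 → $7,530.57; payment $233.51; balance $7,297.06
Week 4: opening $7,297.06; interest $233.51 → $7,530.57; payment $1,503.94; balance $6,026.63
Week 5: opening $6,026.63; interest $192.85 → $6,219.48; payment $1,503.94; balance $4,715.54
Week 6: opening $4,715.54; interest $150.90 → $4,866.44; payment $1,503.94; balance $3,362.50
Week 7: opening $3,362.50; interest $107.60 → $3,470.10; payment $1,503.94; balance $1,966.16
Week 8: opening $1,966.16; interest $62.92 → $2,029.08; payment $1,503.94; balance $525.14
Week 9: opening $525.14; interest $16.80 → $541.94; payment $541.94; balance $0.00
Total paid: $8,762.17

$8,762.17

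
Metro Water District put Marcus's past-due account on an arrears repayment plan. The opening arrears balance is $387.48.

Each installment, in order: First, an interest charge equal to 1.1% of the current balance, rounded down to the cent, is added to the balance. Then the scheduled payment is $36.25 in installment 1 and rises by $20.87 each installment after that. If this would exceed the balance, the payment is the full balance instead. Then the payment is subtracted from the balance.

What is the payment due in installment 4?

$98.86

Installment 1: opening $387.48; interest $4.26 → $391.74; payment $36.25; balance $355.49
Installment 2: opening $355.49; interest $3.91 → $359.40; payment $57.12; balance $302.28
Installment 3: opening $302.28; interest $3.32 → $305.60; payment $77.99; balance $227.61
Installment 4: opening $227.61; interest $2.50 → $230.11; payment $98.86; balance $131.25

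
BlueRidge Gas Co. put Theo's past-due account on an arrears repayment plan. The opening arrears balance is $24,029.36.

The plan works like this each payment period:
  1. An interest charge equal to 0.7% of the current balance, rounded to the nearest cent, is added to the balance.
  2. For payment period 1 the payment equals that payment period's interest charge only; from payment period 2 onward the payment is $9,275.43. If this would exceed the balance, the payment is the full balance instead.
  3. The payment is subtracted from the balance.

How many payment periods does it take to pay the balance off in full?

4

Payment period 1: opening $24,029.36; interest $168.21 → $24,197.57; payment $168.21; balance $24,029.36
Payment period 2: opening $24,029.36; interest $168.21 → $24,197.57; payment $9,275.43; balance $14,922.14
Payment period 3: opening $14,922.14; interest $104.45 → $15,026.59; payment $9,275.43; balance $5,751.16
Payment period 4: opening $5,751.16; interest $40.26 → $5,791.42; payment $5,791.42; balance $0.00
Balance reaches $0.00 in payment period 4.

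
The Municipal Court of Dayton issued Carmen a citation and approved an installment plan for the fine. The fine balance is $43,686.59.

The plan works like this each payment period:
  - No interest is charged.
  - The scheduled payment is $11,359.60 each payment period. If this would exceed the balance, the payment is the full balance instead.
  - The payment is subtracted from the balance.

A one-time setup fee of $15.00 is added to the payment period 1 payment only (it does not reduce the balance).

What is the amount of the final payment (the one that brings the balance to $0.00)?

$9,607.79

# | Opening | Payment | Fee | End bal
1 | $43,686.59 | $11,359.60 | $15.00 | $32,326.99
2 | $32,326.99 | $11,359.60 | — | $20,967.39
3 | $20,967.39 | $11,359.60 | — | $9,607.79
4 | $9,607.79 | $9,607.79 | — | $0.00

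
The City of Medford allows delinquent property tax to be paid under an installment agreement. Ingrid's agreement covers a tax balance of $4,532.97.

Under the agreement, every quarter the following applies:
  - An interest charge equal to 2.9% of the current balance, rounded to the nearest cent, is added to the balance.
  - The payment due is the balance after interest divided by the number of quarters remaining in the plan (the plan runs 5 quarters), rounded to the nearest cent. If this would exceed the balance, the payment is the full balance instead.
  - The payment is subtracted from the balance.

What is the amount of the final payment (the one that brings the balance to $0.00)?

Quarter 1: opening $4,532.97; interest $131.46 → $4,664.43; payment $932.89; balance $3,731.54
Quarter 2: opening $3,731.54; interest $108.21 → $3,839.75; payment $959.94; balance $2,879.81
Quarter 3: opening $2,879.81; interest $83.51 → $2,963.32; payment $987.77; balance $1,975.55
Quarter 4: opening $1,975.55; interest $57.29 → $2,032.84; payment $1,016.42; balance $1,016.42
Quarter 5: opening $1,016.42; interest $29.48 → $1,045.90; payment $1,045.90; balance $0.00

$1,045.90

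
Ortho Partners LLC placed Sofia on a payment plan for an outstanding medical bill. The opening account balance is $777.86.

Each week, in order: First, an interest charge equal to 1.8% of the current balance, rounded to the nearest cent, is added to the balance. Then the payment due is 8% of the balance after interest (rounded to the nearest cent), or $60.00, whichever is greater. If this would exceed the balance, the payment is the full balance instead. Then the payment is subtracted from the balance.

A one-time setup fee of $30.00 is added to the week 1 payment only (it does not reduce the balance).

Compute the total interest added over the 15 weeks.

$115.00

# | Opening | Interest | Payment | Fee | End bal
1 | $777.86 | $14.00 | $63.35 | $30.00 | $728.51
2 | $728.51 | $13.11 | $60.00 | — | $681.62
3 | $681.62 | $12.27 | $60.00 | — | $633.89
4 | $633.89 | $11.41 | $60.00 | — | $585.30
5 | $585.30 | $10.54 | $60.00 | — | $535.84
6 | $535.84 | $9.65 | $60.00 | — | $485.49
7 | $485.49 | $8.74 | $60.00 | — | $434.23
8 | $434.23 | $7.82 | $60.00 | — | $382.05
9 | $382.05 | $6.88 | $60.00 | — | $328.93
10 | $328.93 | $5.92 | $60.00 | — | $274.85
11 | $274.85 | $4.95 | $60.00 | — | $219.80
12 | $219.80 | $3.96 | $60.00 | — | $163.76
13 | $163.76 | $2.95 | $60.00 | — | $106.71
14 | $106.71 | $1.92 | $60.00 | — | $48.63
15 | $48.63 | $0.88 | $49.51 | — | $0.00
Total interest: $14.00 + $13.11 + $12.27 + $11.41 + $10.54 + $9.65 + $8.74 + $7.82 + $6.88 + $5.92 + $4.95 + $3.96 + $2.95 + $1.92 + $0.88 = $115.00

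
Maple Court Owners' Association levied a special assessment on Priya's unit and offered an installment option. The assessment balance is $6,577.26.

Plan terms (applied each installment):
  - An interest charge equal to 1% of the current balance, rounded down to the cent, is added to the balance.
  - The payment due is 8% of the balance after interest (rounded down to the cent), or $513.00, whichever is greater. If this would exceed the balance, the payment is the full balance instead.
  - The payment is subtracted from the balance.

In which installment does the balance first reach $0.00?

14

Installment 1: $6,577.26 +$65.77 interest = $6,643.03; pay $531.44 → $6,111.59
Installment 2: $6,111.59 +$61.11 interest = $6,172.70; pay $513.00 → $5,659.70
Installment 3: $5,659.70 +$56.59 interest = $5,716.29; pay $513.00 → $5,203.29
Installment 4: $5,203.29 +$52.03 interest = $5,255.32; pay $513.00 → $4,742.32
Installment 5: $4,742.32 +$47.42 interest = $4,789.74; pay $513.00 → $4,276.74
Installment 6: $4,276.74 +$42.76 interest = $4,319.50; pay $513.00 → $3,806.50
Installment 7: $3,806.50 +$38.06 interest = $3,844.56; pay $513.00 → $3,331.56
Installment 8: $3,331.56 +$33.31 interest = $3,364.87; pay $513.00 → $2,851.87
Installment 9: $2,851.87 +$28.51 interest = $2,880.38; pay $513.00 → $2,367.38
Installment 10: $2,367.38 +$23.67 interest = $2,391.05; pay $513.00 → $1,878.05
Installment 11: $1,878.05 +$18.78 interest = $1,896.83; pay $513.00 → $1,383.83
Installment 12: $1,383.83 +$13.83 interest = $1,397.66; pay $513.00 → $884.66
Installment 13: $884.66 +$8.84 interest = $893.50; pay $513.00 → $380.50
Installment 14: $380.50 +$3.80 interest = $384.30; pay $384.30 → $0.00
Balance reaches $0.00 in installment 14.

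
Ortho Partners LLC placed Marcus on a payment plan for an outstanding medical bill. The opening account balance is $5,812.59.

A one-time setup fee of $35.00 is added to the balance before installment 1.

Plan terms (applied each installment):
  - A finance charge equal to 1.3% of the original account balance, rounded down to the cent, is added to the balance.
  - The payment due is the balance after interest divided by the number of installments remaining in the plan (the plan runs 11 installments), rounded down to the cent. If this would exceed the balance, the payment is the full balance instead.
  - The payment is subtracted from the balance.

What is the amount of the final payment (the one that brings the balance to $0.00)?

$759.79

Installment 1: opening $5,847.59; interest $75.56 → $5,923.15; payment $538.46; balance $5,384.69
Installment 2: opening $5,384.69; interest $75.56 → $5,460.25; payment $546.02; balance $4,914.23
Installment 3: opening $4,914.23; interest $75.56 → $4,989.79; payment $554.42; balance $4,435.37
Installment 4: opening $4,435.37; interest $75.56 → $4,510.93; payment $563.86; balance $3,947.07
Installment 5: opening $3,947.07; interest $75.56 → $4,022.63; payment $574.66; balance $3,447.97
Installment 6: opening $3,447.97; interest $75.56 → $3,523.53; payment $587.25; balance $2,936.28
Installment 7: opening $2,936.28; interest $75.56 → $3,011.84; payment $602.36; balance $2,409.48
Installment 8: opening $2,409.48; interest $75.56 → $2,485.04; payment $621.26; balance $1,863.78
Installment 9: opening $1,863.78; interest $75.56 → $1,939.34; payment $646.44; balance $1,292.90
Installment 10: opening $1,292.90; interest $75.56 → $1,368.46; payment $684.23; balance $684.23
Installment 11: opening $684.23; interest $75.56 → $759.79; payment $759.79; balance $0.00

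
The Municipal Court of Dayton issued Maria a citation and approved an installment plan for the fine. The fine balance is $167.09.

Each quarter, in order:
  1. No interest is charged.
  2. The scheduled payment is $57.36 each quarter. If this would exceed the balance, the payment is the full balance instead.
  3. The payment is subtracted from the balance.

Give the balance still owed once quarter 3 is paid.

$0.00

# | Opening | Payment | End bal
1 | $167.09 | $57.36 | $109.73
2 | $109.73 | $57.36 | $52.37
3 | $52.37 | $52.37 | $0.00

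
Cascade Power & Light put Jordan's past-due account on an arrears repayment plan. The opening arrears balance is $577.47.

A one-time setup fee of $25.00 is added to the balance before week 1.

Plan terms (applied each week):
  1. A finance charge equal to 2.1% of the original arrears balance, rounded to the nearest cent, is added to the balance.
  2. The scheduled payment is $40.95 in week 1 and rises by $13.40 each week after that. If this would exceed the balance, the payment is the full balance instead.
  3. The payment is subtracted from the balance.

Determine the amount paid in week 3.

$67.75

# | Opening | Interest | Payment | End bal
1 | $602.47 | $12.13 | $40.95 | $573.65
2 | $573.65 | $12.13 | $54.35 | $531.43
3 | $531.43 | $12.13 | $67.75 | $475.81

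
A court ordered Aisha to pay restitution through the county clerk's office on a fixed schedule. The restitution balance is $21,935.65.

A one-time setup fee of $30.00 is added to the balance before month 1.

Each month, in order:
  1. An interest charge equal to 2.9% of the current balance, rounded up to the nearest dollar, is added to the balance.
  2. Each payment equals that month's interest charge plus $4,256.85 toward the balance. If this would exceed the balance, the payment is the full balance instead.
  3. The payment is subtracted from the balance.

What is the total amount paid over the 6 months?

$23,939.65

Month 1: opening $21,965.65; interest $638.00 → $22,603.65; payment $4,894.85; balance $17,708.80
Month 2: opening $17,708.80; interest $514.00 → $18,222.80; payment $4,770.85; balance $13,451.95
Month 3: opening $13,451.95; interest $391.00 → $13,842.95; payment $4,647.85; balance $9,195.10
Month 4: opening $9,195.10; interest $267.00 → $9,462.10; payment $4,523.85; balance $4,938.25
Month 5: opening $4,938.25; interest $144.00 → $5,082.25; payment $4,400.85; balance $681.40
Month 6: opening $681.40; interest $20.00 → $701.40; payment $701.40; balance $0.00
Total paid: $23,939.65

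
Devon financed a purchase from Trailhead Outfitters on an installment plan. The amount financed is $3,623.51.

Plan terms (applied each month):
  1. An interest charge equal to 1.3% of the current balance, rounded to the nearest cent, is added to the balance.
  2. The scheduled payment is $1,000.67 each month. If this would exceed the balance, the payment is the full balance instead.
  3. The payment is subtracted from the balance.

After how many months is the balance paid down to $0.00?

Month 1: $3,623.51 +$47.11 interest = $3,670.62; pay $1,000.67 → $2,669.95
Month 2: $2,669.95 +$34.71 interest = $2,704.66; pay $1,000.67 → $1,703.99
Month 3: $1,703.99 +$22.15 interest = $1,726.14; pay $1,000.67 → $725.47
Month 4: $725.47 +$9.43 interest = $734.90; pay $734.90 → $0.00
Balance reaches $0.00 in month 4.

4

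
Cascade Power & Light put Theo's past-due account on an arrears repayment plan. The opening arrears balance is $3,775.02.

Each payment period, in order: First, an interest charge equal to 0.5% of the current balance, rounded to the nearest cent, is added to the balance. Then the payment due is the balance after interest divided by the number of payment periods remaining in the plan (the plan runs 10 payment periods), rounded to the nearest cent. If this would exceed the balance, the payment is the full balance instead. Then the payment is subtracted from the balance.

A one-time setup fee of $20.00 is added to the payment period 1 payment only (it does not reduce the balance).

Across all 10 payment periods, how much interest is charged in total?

$105.38

# | Opening | Interest | Payment | Fee | End bal
1 | $3,775.02 | $18.88 | $379.39 | $20.00 | $3,414.51
2 | $3,414.51 | $17.07 | $381.29 | — | $3,050.29
3 | $3,050.29 | $15.25 | $383.19 | — | $2,682.35
4 | $2,682.35 | $13.41 | $385.11 | — | $2,310.65
5 | $2,310.65 | $11.55 | $387.03 | — | $1,935.17
6 | $1,935.17 | $9.68 | $388.97 | — | $1,555.88
7 | $1,555.88 | $7.78 | $390.92 | — | $1,172.74
8 | $1,172.74 | $5.86 | $392.87 | — | $785.73
9 | $785.73 | $3.93 | $394.83 | — | $394.83
10 | $394.83 | $1.97 | $396.80 | — | $0.00
Total interest: $18.88 + $17.07 + $15.25 + $13.41 + $11.55 + $9.68 + $7.78 + $5.86 + $3.93 + $1.97 = $105.38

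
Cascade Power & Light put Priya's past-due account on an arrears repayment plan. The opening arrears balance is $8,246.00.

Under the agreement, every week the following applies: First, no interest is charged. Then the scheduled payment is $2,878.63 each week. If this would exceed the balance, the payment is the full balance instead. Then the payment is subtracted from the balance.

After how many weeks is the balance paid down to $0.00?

3

Week 1: $8,246.00 − $2,878.63 → $5,367.37
Week 2: $5,367.37 − $2,878.63 → $2,488.74
Week 3: $2,488.74 − $2,488.74 → $0.00
Balance reaches $0.00 in week 3.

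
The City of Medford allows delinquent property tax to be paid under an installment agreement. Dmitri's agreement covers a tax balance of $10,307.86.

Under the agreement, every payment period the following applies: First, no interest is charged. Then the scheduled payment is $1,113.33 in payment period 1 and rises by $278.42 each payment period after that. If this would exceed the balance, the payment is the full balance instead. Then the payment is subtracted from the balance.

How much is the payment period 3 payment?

Payment period 1: opening $10,307.86; payment $1,113.33; balance $9,194.53
Payment period 2: opening $9,194.53; payment $1,391.75; balance $7,802.78
Payment period 3: opening $7,802.78; payment $1,670.17; balance $6,132.61

$1,670.17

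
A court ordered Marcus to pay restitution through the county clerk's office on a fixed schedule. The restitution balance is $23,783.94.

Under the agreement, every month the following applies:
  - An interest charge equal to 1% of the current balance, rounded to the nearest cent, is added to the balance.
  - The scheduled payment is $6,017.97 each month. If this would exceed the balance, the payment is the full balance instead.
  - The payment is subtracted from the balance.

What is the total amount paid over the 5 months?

# | Opening | Interest | Payment | End bal
1 | $23,783.94 | $237.84 | $6,017.97 | $18,003.81
2 | $18,003.81 | $180.04 | $6,017.97 | $12,165.88
3 | $12,165.88 | $121.66 | $6,017.97 | $6,269.57
4 | $6,269.57 | $62.70 | $6,017.97 | $314.30
5 | $314.30 | $3.14 | $317.44 | $0.00
Total paid: $24,389.32

$24,389.32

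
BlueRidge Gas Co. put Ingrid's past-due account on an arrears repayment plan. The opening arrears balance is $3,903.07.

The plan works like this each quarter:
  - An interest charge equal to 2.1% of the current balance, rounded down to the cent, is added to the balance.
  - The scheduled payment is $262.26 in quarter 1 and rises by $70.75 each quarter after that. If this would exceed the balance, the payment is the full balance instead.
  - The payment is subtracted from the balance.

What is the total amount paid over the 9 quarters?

Quarter 1: $3,903.07 +$81.96 interest = $3,985.03; pay $262.26 → $3,722.77
Quarter 2: $3,722.77 +$78.17 interest = $3,800.94; pay $333.01 → $3,467.93
Quarter 3: $3,467.93 +$72.82 interest = $3,540.75; pay $403.76 → $3,136.99
Quarter 4: $3,136.99 +$65.87 interest = $3,202.86; pay $474.51 → $2,728.35
Quarter 5: $2,728.35 +$57.29 interest = $2,785.64; pay $545.26 → $2,240.38
Quarter 6: $2,240.38 +$47.04 interest = $2,287.42; pay $616.01 → $1,671.41
Quarter 7: $1,671.41 +$35.09 interest = $1,706.50; pay $686.76 → $1,019.74
Quarter 8: $1,019.74 +$21.41 interest = $1,041.15; pay $757.51 → $283.64
Quarter 9: $283.64 +$5.95 interest = $289.59; pay $289.59 → $0.00
Total paid: $4,368.67

$4,368.67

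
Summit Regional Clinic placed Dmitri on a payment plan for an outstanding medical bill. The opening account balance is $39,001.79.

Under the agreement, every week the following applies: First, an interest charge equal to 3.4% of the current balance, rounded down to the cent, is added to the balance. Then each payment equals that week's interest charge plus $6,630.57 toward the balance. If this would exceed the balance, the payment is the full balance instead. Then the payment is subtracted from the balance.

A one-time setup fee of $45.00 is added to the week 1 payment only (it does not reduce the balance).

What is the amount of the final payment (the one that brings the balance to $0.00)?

$6,047.80

Week 1: $39,001.79 +$1,326.06 interest = $40,327.85; pay $7,956.63 (+ $45.00 fee) → $32,371.22
Week 2: $32,371.22 +$1,100.62 interest = $33,471.84; pay $7,731.19 → $25,740.65
Week 3: $25,740.65 +$875.18 interest = $26,615.83; pay $7,505.75 → $19,110.08
Week 4: $19,110.08 +$649.74 interest = $19,759.82; pay $7,280.31 → $12,479.51
Week 5: $12,479.51 +$424.30 interest = $12,903.81; pay $7,054.87 → $5,848.94
Week 6: $5,848.94 +$198.86 interest = $6,047.80; pay $6,047.80 → $0.00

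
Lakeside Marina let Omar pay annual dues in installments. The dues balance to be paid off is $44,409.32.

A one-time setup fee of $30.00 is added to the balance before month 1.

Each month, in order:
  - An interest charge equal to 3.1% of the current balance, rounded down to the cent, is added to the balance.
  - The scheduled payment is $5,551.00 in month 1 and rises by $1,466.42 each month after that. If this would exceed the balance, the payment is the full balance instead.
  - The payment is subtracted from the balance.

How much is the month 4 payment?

Month 1: opening $44,439.32; interest $1,377.61 → $45,816.93; payment $5,551.00; balance $40,265.93
Month 2: opening $40,265.93; interest $1,248.24 → $41,514.17; payment $7,017.42; balance $34,496.75
Month 3: opening $34,496.75; interest $1,069.39 → $35,566.14; payment $8,483.84; balance $27,082.30
Month 4: opening $27,082.30; interest $839.55 → $27,921.85; payment $9,950.26; balance $17,971.59

$9,950.26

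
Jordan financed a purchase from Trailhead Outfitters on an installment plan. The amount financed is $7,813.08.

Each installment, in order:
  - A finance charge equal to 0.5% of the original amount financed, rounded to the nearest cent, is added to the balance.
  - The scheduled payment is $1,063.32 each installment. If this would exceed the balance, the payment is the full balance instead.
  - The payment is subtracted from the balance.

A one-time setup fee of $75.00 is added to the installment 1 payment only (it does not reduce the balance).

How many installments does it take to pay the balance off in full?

8

# | Opening | Interest | Payment | Fee | End bal
1 | $7,813.08 | $39.07 | $1,063.32 | $75.00 | $6,788.83
2 | $6,788.83 | $39.07 | $1,063.32 | — | $5,764.58
3 | $5,764.58 | $39.07 | $1,063.32 | — | $4,740.33
4 | $4,740.33 | $39.07 | $1,063.32 | — | $3,716.08
5 | $3,716.08 | $39.07 | $1,063.32 | — | $2,691.83
6 | $2,691.83 | $39.07 | $1,063.32 | — | $1,667.58
7 | $1,667.58 | $39.07 | $1,063.32 | — | $643.33
8 | $643.33 | $39.07 | $682.40 | — | $0.00
Balance reaches $0.00 in installment 8.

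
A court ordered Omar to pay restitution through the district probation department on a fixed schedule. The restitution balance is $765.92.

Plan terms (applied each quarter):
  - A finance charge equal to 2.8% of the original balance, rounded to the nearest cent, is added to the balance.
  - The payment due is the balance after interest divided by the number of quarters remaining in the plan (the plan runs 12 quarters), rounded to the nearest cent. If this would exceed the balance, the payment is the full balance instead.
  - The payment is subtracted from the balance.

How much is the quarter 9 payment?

$91.07

Quarter 1: opening $765.92; interest $21.45 → $787.37; payment $65.61; balance $721.76
Quarter 2: opening $721.76; interest $21.45 → $743.21; payment $67.56; balance $675.65
Quarter 3: opening $675.65; interest $21.45 → $697.10; payment $69.71; balance $627.39
Quarter 4: opening $627.39; interest $21.45 → $648.84; payment $72.09; balance $576.75
Quarter 5: opening $576.75; interest $21.45 → $598.20; payment $74.78; balance $523.42
Quarter 6: opening $523.42; interest $21.45 → $544.87; payment $77.84; balance $467.03
Quarter 7: opening $467.03; interest $21.45 → $488.48; payment $81.41; balance $407.07
Quarter 8: opening $407.07; interest $21.45 → $428.52; payment $85.70; balance $342.82
Quarter 9: opening $342.82; interest $21.45 → $364.27; payment $91.07; balance $273.20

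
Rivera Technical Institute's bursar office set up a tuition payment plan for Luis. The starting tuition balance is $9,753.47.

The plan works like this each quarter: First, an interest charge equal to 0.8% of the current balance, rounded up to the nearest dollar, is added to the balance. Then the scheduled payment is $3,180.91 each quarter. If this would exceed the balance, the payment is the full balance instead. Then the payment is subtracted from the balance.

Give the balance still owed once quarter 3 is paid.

# | Opening | Interest | Payment | End bal
1 | $9,753.47 | $79.00 | $3,180.91 | $6,651.56
2 | $6,651.56 | $54.00 | $3,180.91 | $3,524.65
3 | $3,524.65 | $29.00 | $3,180.91 | $372.74

$372.74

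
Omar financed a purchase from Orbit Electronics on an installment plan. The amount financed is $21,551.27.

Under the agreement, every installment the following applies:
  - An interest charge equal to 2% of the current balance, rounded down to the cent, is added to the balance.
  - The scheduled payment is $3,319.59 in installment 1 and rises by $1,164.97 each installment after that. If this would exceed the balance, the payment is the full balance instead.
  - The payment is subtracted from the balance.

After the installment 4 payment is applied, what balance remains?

$2,562.23

# | Opening | Interest | Payment | End bal
1 | $21,551.27 | $431.02 | $3,319.59 | $18,662.70
2 | $18,662.70 | $373.25 | $4,484.56 | $14,551.39
3 | $14,551.39 | $291.02 | $5,649.53 | $9,192.88
4 | $9,192.88 | $183.85 | $6,814.50 | $2,562.23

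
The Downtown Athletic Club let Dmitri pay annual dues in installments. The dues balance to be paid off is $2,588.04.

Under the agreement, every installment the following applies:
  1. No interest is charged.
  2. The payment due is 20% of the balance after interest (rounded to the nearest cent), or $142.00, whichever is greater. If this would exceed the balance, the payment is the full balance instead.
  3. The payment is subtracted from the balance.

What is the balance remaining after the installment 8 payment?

$394.44

# | Opening | Payment | End bal
1 | $2,588.04 | $517.61 | $2,070.43
2 | $2,070.43 | $414.09 | $1,656.34
3 | $1,656.34 | $331.27 | $1,325.07
4 | $1,325.07 | $265.01 | $1,060.06
5 | $1,060.06 | $212.01 | $848.05
6 | $848.05 | $169.61 | $678.44
7 | $678.44 | $142.00 | $536.44
8 | $536.44 | $142.00 | $394.44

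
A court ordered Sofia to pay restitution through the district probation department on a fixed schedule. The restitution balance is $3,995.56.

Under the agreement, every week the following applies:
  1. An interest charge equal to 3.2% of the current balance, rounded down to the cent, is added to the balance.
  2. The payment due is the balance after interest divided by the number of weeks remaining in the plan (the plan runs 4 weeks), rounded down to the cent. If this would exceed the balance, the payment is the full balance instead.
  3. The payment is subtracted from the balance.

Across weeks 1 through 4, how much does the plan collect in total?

# | Opening | Interest | Payment | End bal
1 | $3,995.56 | $127.85 | $1,030.85 | $3,092.56
2 | $3,092.56 | $98.96 | $1,063.84 | $2,127.68
3 | $2,127.68 | $68.08 | $1,097.88 | $1,097.88
4 | $1,097.88 | $35.13 | $1,133.01 | $0.00
Total paid: $4,325.58

$4,325.58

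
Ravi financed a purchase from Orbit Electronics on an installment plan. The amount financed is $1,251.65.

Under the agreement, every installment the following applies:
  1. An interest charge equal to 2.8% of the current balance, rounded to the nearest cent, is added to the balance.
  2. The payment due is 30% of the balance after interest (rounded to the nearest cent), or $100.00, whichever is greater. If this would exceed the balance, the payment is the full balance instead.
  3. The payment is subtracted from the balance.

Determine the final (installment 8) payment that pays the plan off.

$53.89

Installment 1: $1,251.65 +$35.05 interest = $1,286.70; pay $386.01 → $900.69
Installment 2: $900.69 +$25.22 interest = $925.91; pay $277.77 → $648.14
Installment 3: $648.14 +$18.15 interest = $666.29; pay $199.89 → $466.40
Installment 4: $466.40 +$13.06 interest = $479.46; pay $143.84 → $335.62
Installment 5: $335.62 +$9.40 interest = $345.02; pay $103.51 → $241.51
Installment 6: $241.51 +$6.76 interest = $248.27; pay $100.00 → $148.27
Installment 7: $148.27 +$4.15 interest = $152.42; pay $100.00 → $52.42
Installment 8: $52.42 +$1.47 interest = $53.89; pay $53.89 → $0.00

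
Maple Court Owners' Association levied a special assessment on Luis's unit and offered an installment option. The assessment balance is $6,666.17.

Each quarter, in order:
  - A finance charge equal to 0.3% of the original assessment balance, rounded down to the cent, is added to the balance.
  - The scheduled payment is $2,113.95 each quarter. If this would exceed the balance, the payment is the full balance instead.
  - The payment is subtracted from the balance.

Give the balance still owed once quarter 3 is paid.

$384.29

Quarter 1: $6,666.17 +$19.99 interest = $6,686.16; pay $2,113.95 → $4,572.21
Quarter 2: $4,572.21 +$19.99 interest = $4,592.20; pay $2,113.95 → $2,478.25
Quarter 3: $2,478.25 +$19.99 interest = $2,498.24; pay $2,113.95 → $384.29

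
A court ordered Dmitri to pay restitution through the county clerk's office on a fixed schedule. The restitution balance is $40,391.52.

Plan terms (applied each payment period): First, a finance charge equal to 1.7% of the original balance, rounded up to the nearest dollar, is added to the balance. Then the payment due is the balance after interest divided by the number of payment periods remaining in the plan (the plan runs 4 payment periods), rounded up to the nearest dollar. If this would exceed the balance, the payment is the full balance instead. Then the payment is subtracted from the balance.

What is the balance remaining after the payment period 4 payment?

Payment period 1: opening $40,391.52; interest $687.00 → $41,078.52; payment $10,270.00; balance $30,808.52
Payment period 2: opening $30,808.52; interest $687.00 → $31,495.52; payment $10,499.00; balance $20,996.52
Payment period 3: opening $20,996.52; interest $687.00 → $21,683.52; payment $10,842.00; balance $10,841.52
Payment period 4: opening $10,841.52; interest $687.00 → $11,528.52; payment $11,528.52; balance $0.00

$0.00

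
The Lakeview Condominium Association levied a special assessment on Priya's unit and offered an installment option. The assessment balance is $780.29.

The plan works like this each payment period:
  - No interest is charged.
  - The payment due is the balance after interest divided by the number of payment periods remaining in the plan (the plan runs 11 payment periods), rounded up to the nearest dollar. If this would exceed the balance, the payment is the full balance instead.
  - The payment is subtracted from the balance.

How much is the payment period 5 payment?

$71.00

# | Opening | Payment | End bal
1 | $780.29 | $71.00 | $709.29
2 | $709.29 | $71.00 | $638.29
3 | $638.29 | $71.00 | $567.29
4 | $567.29 | $71.00 | $496.29
5 | $496.29 | $71.00 | $425.29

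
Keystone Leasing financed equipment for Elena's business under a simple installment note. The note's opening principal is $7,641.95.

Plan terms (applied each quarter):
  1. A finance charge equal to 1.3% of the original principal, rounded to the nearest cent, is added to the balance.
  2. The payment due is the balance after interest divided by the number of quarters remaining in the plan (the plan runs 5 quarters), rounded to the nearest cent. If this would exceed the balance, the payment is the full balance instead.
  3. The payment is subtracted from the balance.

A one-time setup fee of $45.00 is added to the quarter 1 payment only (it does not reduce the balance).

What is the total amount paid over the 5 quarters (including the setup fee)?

# | Opening | Interest | Payment | Fee | End bal
1 | $7,641.95 | $99.35 | $1,548.26 | $45.00 | $6,193.04
2 | $6,193.04 | $99.35 | $1,573.10 | — | $4,719.29
3 | $4,719.29 | $99.35 | $1,606.21 | — | $3,212.43
4 | $3,212.43 | $99.35 | $1,655.89 | — | $1,655.89
5 | $1,655.89 | $99.35 | $1,755.24 | — | $0.00
Total paid: $8,183.70

$8,183.70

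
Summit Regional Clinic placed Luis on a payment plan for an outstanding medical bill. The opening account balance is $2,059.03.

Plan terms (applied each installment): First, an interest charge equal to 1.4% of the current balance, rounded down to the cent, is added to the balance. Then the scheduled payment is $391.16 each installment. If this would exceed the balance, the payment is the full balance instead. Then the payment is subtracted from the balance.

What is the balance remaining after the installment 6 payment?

$0.00

Installment 1: opening $2,059.03; interest $28.82 → $2,087.85; payment $391.16; balance $1,696.69
Installment 2: opening $1,696.69; interest $23.75 → $1,720.44; payment $391.16; balance $1,329.28
Installment 3: opening $1,329.28; interest $18.60 → $1,347.88; payment $391.16; balance $956.72
Installment 4: opening $956.72; interest $13.39 → $970.11; payment $391.16; balance $578.95
Installment 5: opening $578.95; interest $8.10 → $587.05; payment $391.16; balance $195.89
Installment 6: opening $195.89; interest $2.74 → $198.63; payment $198.63; balance $0.00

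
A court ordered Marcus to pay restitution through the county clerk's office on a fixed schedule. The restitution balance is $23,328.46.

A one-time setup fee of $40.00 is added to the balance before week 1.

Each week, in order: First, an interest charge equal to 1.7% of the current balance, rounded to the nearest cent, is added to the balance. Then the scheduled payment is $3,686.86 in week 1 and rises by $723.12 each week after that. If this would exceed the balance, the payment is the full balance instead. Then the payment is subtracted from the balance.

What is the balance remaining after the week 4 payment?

$5,482.61

# | Opening | Interest | Payment | End bal
1 | $23,368.46 | $397.26 | $3,686.86 | $20,078.86
2 | $20,078.86 | $341.34 | $4,409.98 | $16,010.22
3 | $16,010.22 | $272.17 | $5,133.10 | $11,149.29
4 | $11,149.29 | $189.54 | $5,856.22 | $5,482.61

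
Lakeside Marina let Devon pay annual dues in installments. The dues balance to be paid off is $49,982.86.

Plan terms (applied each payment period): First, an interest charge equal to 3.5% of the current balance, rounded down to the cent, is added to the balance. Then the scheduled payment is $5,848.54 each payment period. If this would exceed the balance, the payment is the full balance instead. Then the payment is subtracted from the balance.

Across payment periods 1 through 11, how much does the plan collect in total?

$60,445.88

Payment period 1: $49,982.86 +$1,749.40 interest = $51,732.26; pay $5,848.54 → $45,883.72
Payment period 2: $45,883.72 +$1,605.93 interest = $47,489.65; pay $5,848.54 → $41,641.11
Payment period 3: $41,641.11 +$1,457.43 interest = $43,098.54; pay $5,848.54 → $37,250.00
Payment period 4: $37,250.00 +$1,303.75 interest = $38,553.75; pay $5,848.54 → $32,705.21
Payment period 5: $32,705.21 +$1,144.68 interest = $33,849.89; pay $5,848.54 → $28,001.35
Payment period 6: $28,001.35 +$980.04 interest = $28,981.39; pay $5,848.54 → $23,132.85
Payment period 7: $23,132.85 +$809.64 interest = $23,942.49; pay $5,848.54 → $18,093.95
Payment period 8: $18,093.95 +$633.28 interest = $18,727.23; pay $5,848.54 → $12,878.69
Payment period 9: $12,878.69 +$450.75 interest = $13,329.44; pay $5,848.54 → $7,480.90
Payment period 10: $7,480.90 +$261.83 interest = $7,742.73; pay $5,848.54 → $1,894.19
Payment period 11: $1,894.19 +$66.29 interest = $1,960.48; pay $1,960.48 → $0.00
Total paid: $60,445.88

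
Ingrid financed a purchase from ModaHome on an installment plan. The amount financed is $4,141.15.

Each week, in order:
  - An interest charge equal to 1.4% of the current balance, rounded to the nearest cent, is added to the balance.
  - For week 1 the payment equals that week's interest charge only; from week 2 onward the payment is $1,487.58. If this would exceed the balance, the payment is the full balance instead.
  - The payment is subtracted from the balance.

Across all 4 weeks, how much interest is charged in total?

$171.59

Week 1: $4,141.15 +$57.98 interest = $4,199.13; pay $57.98 → $4,141.15
Week 2: $4,141.15 +$57.98 interest = $4,199.13; pay $1,487.58 → $2,711.55
Week 3: $2,711.55 +$37.96 interest = $2,749.51; pay $1,487.58 → $1,261.93
Week 4: $1,261.93 +$17.67 interest = $1,279.60; pay $1,279.60 → $0.00
Total interest: $57.98 + $57.98 + $37.96 + $17.67 = $171.59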